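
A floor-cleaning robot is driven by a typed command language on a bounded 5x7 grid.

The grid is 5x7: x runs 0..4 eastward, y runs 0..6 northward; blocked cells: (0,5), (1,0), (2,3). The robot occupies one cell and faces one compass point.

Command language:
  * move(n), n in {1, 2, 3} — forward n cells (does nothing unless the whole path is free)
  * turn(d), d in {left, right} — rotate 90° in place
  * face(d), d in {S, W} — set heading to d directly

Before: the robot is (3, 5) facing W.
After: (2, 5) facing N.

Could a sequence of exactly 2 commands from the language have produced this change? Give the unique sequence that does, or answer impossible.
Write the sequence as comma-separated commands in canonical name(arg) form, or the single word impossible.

key: running turn(right) before move(1) would end elsewhere — order is forced
initial: (3, 5) facing W
[1] after move(1): (2, 5) facing W
[2] after turn(right): (2, 5) facing N
no other 2-command option fits: unique.

move(1), turn(right)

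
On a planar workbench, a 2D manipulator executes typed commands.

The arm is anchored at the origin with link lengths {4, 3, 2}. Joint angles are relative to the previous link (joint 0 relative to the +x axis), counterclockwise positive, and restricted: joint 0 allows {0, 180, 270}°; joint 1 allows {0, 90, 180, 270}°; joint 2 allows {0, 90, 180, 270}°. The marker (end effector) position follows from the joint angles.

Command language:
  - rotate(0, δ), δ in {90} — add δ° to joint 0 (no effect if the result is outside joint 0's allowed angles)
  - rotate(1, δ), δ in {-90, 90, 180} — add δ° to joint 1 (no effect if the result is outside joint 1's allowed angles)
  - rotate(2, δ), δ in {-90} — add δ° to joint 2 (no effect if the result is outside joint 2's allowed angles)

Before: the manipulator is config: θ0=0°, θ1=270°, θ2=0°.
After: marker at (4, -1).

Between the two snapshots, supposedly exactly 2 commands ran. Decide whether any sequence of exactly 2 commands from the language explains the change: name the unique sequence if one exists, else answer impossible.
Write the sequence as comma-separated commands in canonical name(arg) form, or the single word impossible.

initial: config: θ0=0°, θ1=270°, θ2=0°
t=1 rotate(2, -90) ⇒ config: θ0=0°, θ1=270°, θ2=270°
t=2 rotate(2, -90) ⇒ config: θ0=0°, θ1=270°, θ2=180°
all 25 alternatives checked — unique.

rotate(2, -90), rotate(2, -90)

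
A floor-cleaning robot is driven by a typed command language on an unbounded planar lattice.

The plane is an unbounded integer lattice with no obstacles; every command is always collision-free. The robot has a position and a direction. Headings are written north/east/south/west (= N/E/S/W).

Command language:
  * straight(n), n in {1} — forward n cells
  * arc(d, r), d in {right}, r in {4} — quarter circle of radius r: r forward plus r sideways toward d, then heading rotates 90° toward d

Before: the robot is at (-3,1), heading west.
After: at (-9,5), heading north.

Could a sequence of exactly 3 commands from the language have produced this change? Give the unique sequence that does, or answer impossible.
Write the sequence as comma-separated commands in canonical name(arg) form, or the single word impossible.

key: cell and facing (now N) both changed — the 3 commands mix motion and turning
from: at (-3,1), heading west
t=1 straight(1) ⇒ at (-4,1), heading west
t=2 straight(1) ⇒ at (-5,1), heading west
t=3 arc(right, 4) ⇒ at (-9,5), heading north
all 8 alternatives checked — unique.

straight(1), straight(1), arc(right, 4)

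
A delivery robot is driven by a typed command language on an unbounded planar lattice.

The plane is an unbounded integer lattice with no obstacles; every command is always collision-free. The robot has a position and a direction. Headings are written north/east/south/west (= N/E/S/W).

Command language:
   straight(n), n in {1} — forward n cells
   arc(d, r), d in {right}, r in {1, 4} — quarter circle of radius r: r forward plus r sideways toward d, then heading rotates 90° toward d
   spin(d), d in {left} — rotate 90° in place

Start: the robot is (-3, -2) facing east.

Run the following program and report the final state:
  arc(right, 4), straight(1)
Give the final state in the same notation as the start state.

(1, -7) facing south

initial: (-3, -2) facing east
t=1 arc(right, 4) ⇒ (1, -6) facing south
t=2 straight(1) ⇒ (1, -7) facing south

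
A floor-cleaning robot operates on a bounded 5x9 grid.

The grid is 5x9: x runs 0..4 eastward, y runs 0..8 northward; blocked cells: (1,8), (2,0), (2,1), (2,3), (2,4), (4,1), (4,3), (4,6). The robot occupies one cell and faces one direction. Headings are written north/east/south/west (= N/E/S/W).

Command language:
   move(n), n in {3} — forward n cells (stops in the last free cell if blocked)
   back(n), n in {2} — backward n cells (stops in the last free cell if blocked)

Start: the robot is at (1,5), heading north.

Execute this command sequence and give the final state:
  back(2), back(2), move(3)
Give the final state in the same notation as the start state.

at (1,4), heading north

from: at (1,5), heading north
step 1 (back(2)): at (1,3), heading north
step 2 (back(2)): at (1,1), heading north
step 3 (move(3)): at (1,4), heading north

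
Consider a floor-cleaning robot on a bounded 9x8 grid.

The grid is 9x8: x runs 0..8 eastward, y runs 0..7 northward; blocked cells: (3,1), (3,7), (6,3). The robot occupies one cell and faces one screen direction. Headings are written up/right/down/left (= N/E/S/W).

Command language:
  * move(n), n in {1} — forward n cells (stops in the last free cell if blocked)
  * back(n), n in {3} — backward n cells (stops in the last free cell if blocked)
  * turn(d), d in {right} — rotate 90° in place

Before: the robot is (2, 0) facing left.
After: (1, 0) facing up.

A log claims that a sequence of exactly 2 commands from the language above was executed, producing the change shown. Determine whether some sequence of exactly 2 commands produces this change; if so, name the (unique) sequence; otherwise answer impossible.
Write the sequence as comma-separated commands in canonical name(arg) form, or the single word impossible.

move(1), turn(right)

key: running turn(right) before move(1) would end elsewhere — order is forced
start: (2, 0) facing left
[1] after move(1): (1, 0) facing left
[2] after turn(right): (1, 0) facing up
no other 2-command option fits: unique.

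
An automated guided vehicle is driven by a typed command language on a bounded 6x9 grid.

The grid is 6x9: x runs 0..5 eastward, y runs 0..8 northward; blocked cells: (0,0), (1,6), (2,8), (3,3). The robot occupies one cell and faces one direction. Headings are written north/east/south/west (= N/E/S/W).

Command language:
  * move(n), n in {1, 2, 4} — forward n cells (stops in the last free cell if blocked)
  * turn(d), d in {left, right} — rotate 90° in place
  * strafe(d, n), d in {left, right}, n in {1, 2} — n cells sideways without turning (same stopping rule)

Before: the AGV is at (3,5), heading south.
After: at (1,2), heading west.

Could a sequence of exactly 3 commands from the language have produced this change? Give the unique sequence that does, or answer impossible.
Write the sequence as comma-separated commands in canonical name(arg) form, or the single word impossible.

impossible

no 3-step route produces this change.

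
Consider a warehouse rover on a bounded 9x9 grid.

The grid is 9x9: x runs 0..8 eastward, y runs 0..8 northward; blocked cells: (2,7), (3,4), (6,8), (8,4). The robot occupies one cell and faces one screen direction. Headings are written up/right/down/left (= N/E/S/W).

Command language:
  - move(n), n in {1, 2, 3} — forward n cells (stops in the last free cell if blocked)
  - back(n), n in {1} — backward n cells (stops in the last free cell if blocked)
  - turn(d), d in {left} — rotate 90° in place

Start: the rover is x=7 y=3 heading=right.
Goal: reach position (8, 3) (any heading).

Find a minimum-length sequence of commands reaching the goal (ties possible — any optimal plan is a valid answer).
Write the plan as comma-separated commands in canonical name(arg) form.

from: x=7 y=3 heading=right
t=1 move(2) ⇒ x=8 y=3 heading=right
minimal: 1 command(s), checked below 1.

move(2)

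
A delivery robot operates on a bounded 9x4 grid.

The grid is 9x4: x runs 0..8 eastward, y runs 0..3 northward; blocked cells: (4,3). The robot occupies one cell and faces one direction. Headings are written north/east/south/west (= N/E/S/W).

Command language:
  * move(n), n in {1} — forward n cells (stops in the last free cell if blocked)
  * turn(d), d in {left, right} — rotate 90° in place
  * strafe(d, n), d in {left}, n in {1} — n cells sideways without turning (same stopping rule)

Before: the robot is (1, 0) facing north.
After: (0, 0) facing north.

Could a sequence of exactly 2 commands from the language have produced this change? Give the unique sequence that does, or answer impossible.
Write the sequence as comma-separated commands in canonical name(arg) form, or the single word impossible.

strafe(left, 1), strafe(left, 1)

key: the second strafe(left, 1) runs into the grid edge before its full distance
start: (1, 0) facing north
1. strafe(left, 1) → (0, 0) facing north
2. strafe(left, 1) → (0, 0) facing north
no rival 2-sequence matches.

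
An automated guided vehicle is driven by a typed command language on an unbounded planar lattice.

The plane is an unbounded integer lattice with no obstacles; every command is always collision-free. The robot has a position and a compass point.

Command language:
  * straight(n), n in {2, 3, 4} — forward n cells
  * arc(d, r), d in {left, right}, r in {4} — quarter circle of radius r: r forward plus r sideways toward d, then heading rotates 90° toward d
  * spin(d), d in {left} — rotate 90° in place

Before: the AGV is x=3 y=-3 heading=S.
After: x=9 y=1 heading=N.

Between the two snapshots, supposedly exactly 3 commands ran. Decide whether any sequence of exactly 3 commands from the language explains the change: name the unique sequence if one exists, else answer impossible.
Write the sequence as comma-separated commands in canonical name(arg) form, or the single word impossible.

spin(left), straight(2), arc(left, 4)

key: cell and facing (now N) both changed — the 3 commands mix motion and turning
initial: x=3 y=-3 heading=S
step 1 (spin(left)): x=3 y=-3 heading=E
step 2 (straight(2)): x=5 y=-3 heading=E
step 3 (arc(left, 4)): x=9 y=1 heading=N
uniquely the one of 216 3-step routes that fits.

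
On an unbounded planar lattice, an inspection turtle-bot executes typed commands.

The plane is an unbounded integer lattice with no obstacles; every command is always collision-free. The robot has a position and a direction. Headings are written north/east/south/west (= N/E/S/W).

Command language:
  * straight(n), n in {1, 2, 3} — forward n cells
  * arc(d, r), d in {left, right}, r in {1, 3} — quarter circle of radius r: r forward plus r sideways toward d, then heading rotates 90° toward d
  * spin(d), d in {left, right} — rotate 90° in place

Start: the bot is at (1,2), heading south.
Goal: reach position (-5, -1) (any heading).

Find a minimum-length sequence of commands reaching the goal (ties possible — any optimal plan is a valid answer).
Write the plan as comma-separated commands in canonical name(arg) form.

arc(right, 3), straight(3)

begin: at (1,2), heading south
step 1 (arc(right, 3)): at (-2,-1), heading west
step 2 (straight(3)): at (-5,-1), heading west
no 1-step plan works, so 2 is optimal.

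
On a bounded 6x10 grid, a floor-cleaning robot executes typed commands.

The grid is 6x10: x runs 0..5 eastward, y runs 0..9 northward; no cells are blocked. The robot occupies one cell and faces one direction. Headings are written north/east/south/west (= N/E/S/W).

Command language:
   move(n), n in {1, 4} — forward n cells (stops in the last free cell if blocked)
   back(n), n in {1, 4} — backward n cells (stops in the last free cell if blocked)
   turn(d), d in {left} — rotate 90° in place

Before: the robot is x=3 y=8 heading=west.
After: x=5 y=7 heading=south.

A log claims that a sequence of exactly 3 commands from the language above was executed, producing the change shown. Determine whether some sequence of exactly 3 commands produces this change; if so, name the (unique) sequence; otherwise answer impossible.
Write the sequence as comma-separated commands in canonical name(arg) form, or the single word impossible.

back(4), turn(left), move(1)

key: back(4) runs into the grid edge before its full distance
from: x=3 y=8 heading=west
step 1 (back(4)): x=5 y=8 heading=west
step 2 (turn(left)): x=5 y=8 heading=south
step 3 (move(1)): x=5 y=7 heading=south
no other 3-command option fits: unique.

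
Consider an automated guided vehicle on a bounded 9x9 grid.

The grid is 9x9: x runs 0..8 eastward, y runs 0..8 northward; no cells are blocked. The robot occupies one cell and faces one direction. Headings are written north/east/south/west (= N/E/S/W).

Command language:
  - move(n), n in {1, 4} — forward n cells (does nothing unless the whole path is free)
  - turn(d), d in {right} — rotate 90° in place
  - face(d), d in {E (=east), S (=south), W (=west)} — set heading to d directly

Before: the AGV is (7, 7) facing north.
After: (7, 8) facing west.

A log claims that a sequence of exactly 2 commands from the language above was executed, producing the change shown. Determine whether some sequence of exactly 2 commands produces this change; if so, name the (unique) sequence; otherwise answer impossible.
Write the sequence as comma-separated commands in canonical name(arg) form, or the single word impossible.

key: order matters: swapping move(1) and face(W) lands elsewhere
t0: (7, 7) facing north
[1] after move(1): (7, 8) facing north
[2] after face(W): (7, 8) facing west
no other 2-command option fits: unique.

move(1), face(W)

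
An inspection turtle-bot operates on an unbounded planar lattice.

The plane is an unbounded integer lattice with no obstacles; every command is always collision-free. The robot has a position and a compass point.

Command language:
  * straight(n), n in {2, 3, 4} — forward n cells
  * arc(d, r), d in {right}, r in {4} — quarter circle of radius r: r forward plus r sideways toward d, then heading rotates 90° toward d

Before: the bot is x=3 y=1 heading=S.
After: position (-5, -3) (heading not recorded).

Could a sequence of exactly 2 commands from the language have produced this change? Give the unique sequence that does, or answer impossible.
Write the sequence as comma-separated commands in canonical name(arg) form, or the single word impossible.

key: running straight(4) before arc(right, 4) would end elsewhere — order is forced
t0: x=3 y=1 heading=S
1. arc(right, 4) → x=-1 y=-3 heading=W
2. straight(4) → x=-5 y=-3 heading=W
no rival 2-sequence matches.

arc(right, 4), straight(4)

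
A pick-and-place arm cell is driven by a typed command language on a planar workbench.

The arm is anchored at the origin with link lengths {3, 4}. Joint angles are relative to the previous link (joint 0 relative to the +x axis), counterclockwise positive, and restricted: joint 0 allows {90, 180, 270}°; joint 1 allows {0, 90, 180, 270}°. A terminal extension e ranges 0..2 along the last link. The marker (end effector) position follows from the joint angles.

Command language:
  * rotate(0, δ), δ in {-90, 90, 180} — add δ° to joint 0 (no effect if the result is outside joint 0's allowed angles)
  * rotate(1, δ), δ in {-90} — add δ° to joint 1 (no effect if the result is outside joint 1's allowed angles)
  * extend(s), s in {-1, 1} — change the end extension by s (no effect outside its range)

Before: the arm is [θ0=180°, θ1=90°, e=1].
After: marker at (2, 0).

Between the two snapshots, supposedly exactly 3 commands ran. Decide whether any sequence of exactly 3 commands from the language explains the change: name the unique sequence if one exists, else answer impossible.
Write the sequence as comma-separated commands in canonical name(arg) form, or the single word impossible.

begin: [θ0=180°, θ1=90°, e=1]
t=1 rotate(1, -90) ⇒ [θ0=180°, θ1=0°, e=1]
t=2 rotate(1, -90) ⇒ [θ0=180°, θ1=270°, e=1]
t=3 rotate(1, -90) ⇒ [θ0=180°, θ1=180°, e=1]
no rival 3-sequence matches.

rotate(1, -90), rotate(1, -90), rotate(1, -90)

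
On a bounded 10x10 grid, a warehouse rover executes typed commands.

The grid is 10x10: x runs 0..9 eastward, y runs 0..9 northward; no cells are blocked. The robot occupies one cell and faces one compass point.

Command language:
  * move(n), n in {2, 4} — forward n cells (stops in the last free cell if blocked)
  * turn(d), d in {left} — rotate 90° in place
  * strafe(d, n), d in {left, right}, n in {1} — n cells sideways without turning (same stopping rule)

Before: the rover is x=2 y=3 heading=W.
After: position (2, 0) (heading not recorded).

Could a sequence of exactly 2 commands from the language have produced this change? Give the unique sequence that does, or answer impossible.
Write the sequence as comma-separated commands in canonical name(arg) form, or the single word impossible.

key: running move(4) before turn(left) would end elsewhere — order is forced
from: x=2 y=3 heading=W
t=1 turn(left) ⇒ x=2 y=3 heading=S
t=2 move(4) ⇒ x=2 y=0 heading=S
all 25 alternatives checked — unique.

turn(left), move(4)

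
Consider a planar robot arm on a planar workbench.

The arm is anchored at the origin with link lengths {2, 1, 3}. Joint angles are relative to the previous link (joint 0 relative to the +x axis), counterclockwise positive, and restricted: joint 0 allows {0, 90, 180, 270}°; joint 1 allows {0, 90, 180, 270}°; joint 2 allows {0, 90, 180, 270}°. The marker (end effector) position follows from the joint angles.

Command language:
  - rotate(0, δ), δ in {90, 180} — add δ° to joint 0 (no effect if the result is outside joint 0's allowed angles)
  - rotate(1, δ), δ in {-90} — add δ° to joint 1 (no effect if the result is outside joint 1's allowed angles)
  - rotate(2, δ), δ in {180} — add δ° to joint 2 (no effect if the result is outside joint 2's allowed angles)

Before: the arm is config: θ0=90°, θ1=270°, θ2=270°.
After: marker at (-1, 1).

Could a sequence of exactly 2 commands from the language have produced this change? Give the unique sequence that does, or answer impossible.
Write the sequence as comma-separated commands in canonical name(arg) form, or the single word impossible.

rotate(0, 90), rotate(0, 90)

begin: config: θ0=90°, θ1=270°, θ2=270°
step 1 (rotate(0, 90)): config: θ0=180°, θ1=270°, θ2=270°
step 2 (rotate(0, 90)): config: θ0=270°, θ1=270°, θ2=270°
uniquely the one of 16 2-step routes that fits.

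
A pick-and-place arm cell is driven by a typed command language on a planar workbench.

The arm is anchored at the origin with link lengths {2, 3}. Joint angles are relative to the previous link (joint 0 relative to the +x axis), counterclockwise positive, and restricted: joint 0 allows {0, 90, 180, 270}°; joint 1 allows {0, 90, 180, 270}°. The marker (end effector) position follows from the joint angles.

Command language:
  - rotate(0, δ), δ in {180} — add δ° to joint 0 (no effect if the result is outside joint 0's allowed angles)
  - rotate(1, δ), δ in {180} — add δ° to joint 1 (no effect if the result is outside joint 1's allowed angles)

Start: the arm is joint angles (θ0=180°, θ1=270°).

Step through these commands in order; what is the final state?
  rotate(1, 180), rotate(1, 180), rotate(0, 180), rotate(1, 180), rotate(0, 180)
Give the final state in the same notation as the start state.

t0: joint angles (θ0=180°, θ1=270°)
[1] after rotate(1, 180): joint angles (θ0=180°, θ1=90°)
[2] after rotate(1, 180): joint angles (θ0=180°, θ1=270°)
[3] after rotate(0, 180): joint angles (θ0=0°, θ1=270°)
[4] after rotate(1, 180): joint angles (θ0=0°, θ1=90°)
[5] after rotate(0, 180): joint angles (θ0=180°, θ1=90°)

joint angles (θ0=180°, θ1=90°)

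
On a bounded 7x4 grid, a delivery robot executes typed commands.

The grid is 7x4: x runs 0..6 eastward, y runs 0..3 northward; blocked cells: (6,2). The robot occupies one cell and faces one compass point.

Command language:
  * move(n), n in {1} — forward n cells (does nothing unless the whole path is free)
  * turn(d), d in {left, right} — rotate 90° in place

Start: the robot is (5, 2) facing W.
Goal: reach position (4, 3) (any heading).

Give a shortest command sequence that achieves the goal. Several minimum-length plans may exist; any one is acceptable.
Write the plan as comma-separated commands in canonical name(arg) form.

initial: (5, 2) facing W
step 1 (move(1)): (4, 2) facing W
step 2 (turn(right)): (4, 2) facing N
step 3 (move(1)): (4, 3) facing N
minimal: 3 command(s), checked below 3.

move(1), turn(right), move(1)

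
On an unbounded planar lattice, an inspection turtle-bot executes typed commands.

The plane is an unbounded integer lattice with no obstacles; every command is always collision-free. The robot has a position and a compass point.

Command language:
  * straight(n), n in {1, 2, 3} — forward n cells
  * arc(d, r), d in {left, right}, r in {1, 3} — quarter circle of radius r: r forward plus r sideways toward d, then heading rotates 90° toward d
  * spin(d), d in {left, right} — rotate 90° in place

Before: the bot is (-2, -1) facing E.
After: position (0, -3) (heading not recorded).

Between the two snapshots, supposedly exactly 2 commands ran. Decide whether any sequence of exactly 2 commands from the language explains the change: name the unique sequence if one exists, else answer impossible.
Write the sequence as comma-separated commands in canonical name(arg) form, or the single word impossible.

arc(right, 1), arc(left, 1)

key: order matters: swapping arc(right, 1) and arc(left, 1) lands elsewhere
start: (-2, -1) facing E
[1] after arc(right, 1): (-1, -2) facing S
[2] after arc(left, 1): (0, -3) facing E
no rival 2-sequence matches.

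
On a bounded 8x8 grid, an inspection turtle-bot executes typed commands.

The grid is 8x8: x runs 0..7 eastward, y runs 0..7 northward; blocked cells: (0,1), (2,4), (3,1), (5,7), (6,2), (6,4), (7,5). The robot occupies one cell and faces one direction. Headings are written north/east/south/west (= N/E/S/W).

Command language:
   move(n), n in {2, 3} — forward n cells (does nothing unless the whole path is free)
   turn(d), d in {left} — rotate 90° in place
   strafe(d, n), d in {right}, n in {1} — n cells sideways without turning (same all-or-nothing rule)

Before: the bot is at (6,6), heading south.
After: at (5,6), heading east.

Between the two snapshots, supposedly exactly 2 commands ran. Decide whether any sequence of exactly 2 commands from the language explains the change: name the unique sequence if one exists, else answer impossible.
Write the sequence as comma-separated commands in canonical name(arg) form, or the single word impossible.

strafe(right, 1), turn(left)

key: order matters: swapping strafe(right, 1) and turn(left) lands elsewhere
initial: at (6,6), heading south
1. strafe(right, 1) → at (5,6), heading south
2. turn(left) → at (5,6), heading east
uniquely the one of 16 2-step routes that fits.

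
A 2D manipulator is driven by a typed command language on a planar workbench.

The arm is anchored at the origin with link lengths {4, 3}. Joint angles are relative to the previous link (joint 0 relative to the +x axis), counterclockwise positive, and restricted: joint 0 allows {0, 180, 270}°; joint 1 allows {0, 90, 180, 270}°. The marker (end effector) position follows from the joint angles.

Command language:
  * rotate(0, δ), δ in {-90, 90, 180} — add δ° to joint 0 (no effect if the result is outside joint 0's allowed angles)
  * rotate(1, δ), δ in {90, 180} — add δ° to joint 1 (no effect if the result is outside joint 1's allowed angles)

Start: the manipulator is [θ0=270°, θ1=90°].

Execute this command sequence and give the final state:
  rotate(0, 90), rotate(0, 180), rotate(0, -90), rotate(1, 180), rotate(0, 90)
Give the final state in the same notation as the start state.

[θ0=270°, θ1=270°]

start: [θ0=270°, θ1=90°]
1. rotate(0, 90) → [θ0=0°, θ1=90°]
2. rotate(0, 180) → [θ0=180°, θ1=90°]
3. rotate(0, -90) → [θ0=180°, θ1=90°]
4. rotate(1, 180) → [θ0=180°, θ1=270°]
5. rotate(0, 90) → [θ0=270°, θ1=270°]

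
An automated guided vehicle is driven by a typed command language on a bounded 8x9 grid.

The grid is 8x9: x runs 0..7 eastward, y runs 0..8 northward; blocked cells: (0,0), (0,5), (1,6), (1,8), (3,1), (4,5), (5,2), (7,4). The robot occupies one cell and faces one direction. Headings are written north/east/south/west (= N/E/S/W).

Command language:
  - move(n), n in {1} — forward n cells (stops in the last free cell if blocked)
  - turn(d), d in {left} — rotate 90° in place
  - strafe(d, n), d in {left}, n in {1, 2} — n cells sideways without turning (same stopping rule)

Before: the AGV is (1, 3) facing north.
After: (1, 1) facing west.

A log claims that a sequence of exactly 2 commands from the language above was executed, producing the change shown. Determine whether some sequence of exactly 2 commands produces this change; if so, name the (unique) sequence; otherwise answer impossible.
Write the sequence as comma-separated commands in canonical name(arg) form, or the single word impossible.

key: position moved to (1,1) AND the heading swung to W — translation plus rotation needed
initial: (1, 3) facing north
1. turn(left) → (1, 3) facing west
2. strafe(left, 2) → (1, 1) facing west
no other 2-command option fits: unique.

turn(left), strafe(left, 2)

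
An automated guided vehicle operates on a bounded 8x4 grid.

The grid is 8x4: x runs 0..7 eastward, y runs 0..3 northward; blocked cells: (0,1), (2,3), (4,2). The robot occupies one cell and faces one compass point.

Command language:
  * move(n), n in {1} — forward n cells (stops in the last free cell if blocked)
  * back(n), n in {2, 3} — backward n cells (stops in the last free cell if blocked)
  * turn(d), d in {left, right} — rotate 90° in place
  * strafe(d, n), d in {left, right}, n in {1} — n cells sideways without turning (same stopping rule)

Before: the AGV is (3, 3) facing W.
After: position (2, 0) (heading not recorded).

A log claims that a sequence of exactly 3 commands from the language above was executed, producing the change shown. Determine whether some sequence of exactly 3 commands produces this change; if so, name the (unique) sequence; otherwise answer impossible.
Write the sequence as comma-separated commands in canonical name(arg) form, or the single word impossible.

turn(right), back(3), strafe(left, 1)

key: running strafe(left, 1) before turn(right) would end elsewhere — order is forced
t0: (3, 3) facing W
1. turn(right) → (3, 3) facing N
2. back(3) → (3, 0) facing N
3. strafe(left, 1) → (2, 0) facing N
uniquely the one of 343 3-step routes that fits.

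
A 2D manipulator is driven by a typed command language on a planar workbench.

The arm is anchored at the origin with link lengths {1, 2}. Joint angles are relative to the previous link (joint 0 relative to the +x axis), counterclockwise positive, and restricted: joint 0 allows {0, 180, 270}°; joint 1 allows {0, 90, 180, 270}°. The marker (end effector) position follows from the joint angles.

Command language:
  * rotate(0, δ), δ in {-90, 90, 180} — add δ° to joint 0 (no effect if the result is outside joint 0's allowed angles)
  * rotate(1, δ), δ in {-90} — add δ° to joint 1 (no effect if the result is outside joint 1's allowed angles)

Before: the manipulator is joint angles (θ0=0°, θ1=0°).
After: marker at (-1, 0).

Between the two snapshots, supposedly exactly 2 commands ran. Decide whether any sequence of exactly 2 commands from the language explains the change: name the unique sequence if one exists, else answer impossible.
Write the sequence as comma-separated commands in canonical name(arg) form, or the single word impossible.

begin: joint angles (θ0=0°, θ1=0°)
step 1 (rotate(1, -90)): joint angles (θ0=0°, θ1=270°)
step 2 (rotate(1, -90)): joint angles (θ0=0°, θ1=180°)
uniquely the one of 16 2-step routes that fits.

rotate(1, -90), rotate(1, -90)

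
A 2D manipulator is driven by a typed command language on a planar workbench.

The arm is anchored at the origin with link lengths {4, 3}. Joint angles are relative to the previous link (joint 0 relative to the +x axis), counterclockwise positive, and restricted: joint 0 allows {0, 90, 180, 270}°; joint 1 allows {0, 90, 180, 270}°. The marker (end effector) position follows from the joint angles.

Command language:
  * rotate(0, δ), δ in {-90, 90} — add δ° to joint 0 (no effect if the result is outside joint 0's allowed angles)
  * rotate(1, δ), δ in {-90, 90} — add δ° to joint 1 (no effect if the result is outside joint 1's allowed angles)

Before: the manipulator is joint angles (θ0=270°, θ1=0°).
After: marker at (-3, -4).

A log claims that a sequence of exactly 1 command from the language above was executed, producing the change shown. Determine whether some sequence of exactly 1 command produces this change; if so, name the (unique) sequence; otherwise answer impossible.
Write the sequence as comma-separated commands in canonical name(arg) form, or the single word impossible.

start: joint angles (θ0=270°, θ1=0°)
1. rotate(1, -90) → joint angles (θ0=270°, θ1=270°)
no other 1-command option fits: unique.

rotate(1, -90)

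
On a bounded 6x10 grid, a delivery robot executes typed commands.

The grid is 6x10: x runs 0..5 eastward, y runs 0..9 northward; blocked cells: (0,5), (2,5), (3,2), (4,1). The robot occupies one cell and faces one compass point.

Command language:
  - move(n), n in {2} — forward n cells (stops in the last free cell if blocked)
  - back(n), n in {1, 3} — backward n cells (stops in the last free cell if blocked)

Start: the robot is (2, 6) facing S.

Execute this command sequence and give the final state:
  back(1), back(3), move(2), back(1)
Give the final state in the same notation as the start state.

from: (2, 6) facing S
t=1 back(1) ⇒ (2, 7) facing S
t=2 back(3) ⇒ (2, 9) facing S
t=3 move(2) ⇒ (2, 7) facing S
t=4 back(1) ⇒ (2, 8) facing S

(2, 8) facing S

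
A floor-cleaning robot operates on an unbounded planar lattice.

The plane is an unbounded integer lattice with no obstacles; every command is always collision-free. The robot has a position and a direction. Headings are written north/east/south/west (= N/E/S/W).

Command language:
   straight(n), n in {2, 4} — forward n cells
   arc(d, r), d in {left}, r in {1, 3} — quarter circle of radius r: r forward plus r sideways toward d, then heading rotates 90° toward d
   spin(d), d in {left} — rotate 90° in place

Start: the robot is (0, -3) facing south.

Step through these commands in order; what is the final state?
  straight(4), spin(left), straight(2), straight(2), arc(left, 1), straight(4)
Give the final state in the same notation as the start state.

t0: (0, -3) facing south
1. straight(4) → (0, -7) facing south
2. spin(left) → (0, -7) facing east
3. straight(2) → (2, -7) facing east
4. straight(2) → (4, -7) facing east
5. arc(left, 1) → (5, -6) facing north
6. straight(4) → (5, -2) facing north

(5, -2) facing north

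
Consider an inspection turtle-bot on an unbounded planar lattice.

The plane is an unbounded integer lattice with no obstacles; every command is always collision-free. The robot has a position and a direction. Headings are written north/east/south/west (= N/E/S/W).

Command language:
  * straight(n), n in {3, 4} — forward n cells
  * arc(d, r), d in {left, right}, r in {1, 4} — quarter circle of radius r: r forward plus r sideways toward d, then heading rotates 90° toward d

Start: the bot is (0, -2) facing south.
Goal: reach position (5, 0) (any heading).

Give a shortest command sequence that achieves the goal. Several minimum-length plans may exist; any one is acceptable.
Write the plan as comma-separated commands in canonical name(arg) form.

straight(4), arc(left, 1), arc(left, 4), straight(3)

initial: (0, -2) facing south
t=1 straight(4) ⇒ (0, -6) facing south
t=2 arc(left, 1) ⇒ (1, -7) facing east
t=3 arc(left, 4) ⇒ (5, -3) facing north
t=4 straight(3) ⇒ (5, 0) facing north
nothing shorter than 4 reaches the goal.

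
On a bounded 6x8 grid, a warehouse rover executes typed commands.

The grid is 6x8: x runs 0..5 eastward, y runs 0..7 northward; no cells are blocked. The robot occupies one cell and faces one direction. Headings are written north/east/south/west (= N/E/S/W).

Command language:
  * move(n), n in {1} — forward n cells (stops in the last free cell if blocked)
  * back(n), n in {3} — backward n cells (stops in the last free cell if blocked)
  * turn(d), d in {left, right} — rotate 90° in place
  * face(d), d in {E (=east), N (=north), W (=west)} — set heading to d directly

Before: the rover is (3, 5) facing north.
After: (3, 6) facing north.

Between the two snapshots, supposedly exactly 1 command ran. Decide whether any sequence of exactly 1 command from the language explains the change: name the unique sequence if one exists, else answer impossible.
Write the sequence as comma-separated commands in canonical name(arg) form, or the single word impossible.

move(1)

key: heading stays N — the single command does not turn
initial: (3, 5) facing north
1. move(1) → (3, 6) facing north
no other 1-command option fits: unique.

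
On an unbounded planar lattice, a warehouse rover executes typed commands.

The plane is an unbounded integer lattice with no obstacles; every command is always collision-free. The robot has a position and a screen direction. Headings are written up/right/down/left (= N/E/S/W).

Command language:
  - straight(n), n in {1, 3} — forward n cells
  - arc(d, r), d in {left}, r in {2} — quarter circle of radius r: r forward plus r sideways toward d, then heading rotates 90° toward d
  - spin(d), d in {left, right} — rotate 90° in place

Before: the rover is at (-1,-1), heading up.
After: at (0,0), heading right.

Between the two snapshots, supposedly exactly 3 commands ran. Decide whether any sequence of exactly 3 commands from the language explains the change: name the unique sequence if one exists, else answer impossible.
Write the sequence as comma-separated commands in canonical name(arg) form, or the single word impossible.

straight(1), spin(right), straight(1)

key: cell and facing (now E) both changed — the 3 commands mix motion and turning
start: at (-1,-1), heading up
1. straight(1) → at (-1,0), heading up
2. spin(right) → at (-1,0), heading right
3. straight(1) → at (0,0), heading right
no other 3-command option fits: unique.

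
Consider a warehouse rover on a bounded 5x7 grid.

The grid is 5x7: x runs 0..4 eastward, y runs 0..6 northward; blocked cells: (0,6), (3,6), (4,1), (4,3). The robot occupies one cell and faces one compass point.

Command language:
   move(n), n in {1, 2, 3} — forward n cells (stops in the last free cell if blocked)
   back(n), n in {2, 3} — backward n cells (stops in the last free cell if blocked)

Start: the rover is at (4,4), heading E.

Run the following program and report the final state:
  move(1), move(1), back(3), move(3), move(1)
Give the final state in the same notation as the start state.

initial: at (4,4), heading E
[1] after move(1): at (4,4), heading E
[2] after move(1): at (4,4), heading E
[3] after back(3): at (1,4), heading E
[4] after move(3): at (4,4), heading E
[5] after move(1): at (4,4), heading E

at (4,4), heading E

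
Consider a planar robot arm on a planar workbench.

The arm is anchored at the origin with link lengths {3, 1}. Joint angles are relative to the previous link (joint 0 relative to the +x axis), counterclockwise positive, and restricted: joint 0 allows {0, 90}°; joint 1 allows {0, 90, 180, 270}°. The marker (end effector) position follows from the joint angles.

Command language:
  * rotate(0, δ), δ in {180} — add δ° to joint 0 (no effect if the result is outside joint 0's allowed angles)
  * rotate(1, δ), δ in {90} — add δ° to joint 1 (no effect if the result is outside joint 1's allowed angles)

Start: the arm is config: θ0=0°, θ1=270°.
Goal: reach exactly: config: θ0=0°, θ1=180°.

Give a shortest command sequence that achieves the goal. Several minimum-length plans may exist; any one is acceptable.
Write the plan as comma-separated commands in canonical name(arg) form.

rotate(1, 90), rotate(1, 90), rotate(1, 90)

start: config: θ0=0°, θ1=270°
1. rotate(1, 90) → config: θ0=0°, θ1=0°
2. rotate(1, 90) → config: θ0=0°, θ1=90°
3. rotate(1, 90) → config: θ0=0°, θ1=180°
minimal: 3 command(s), checked below 3.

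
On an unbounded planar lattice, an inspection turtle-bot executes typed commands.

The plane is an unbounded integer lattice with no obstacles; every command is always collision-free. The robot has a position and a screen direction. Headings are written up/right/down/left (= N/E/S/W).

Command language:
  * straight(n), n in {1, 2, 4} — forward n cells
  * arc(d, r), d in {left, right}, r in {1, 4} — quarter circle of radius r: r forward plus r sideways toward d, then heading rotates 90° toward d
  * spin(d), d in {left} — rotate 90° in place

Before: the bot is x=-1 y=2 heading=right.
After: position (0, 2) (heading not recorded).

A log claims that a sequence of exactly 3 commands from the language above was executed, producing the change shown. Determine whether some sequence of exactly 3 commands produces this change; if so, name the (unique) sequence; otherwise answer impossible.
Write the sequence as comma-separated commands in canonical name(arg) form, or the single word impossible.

key: order matters: swapping straight(1) and spin(left) lands elsewhere
begin: x=-1 y=2 heading=right
[1] after straight(1): x=0 y=2 heading=right
[2] after spin(left): x=0 y=2 heading=up
[3] after spin(left): x=0 y=2 heading=left
all 512 alternatives checked — unique.

straight(1), spin(left), spin(left)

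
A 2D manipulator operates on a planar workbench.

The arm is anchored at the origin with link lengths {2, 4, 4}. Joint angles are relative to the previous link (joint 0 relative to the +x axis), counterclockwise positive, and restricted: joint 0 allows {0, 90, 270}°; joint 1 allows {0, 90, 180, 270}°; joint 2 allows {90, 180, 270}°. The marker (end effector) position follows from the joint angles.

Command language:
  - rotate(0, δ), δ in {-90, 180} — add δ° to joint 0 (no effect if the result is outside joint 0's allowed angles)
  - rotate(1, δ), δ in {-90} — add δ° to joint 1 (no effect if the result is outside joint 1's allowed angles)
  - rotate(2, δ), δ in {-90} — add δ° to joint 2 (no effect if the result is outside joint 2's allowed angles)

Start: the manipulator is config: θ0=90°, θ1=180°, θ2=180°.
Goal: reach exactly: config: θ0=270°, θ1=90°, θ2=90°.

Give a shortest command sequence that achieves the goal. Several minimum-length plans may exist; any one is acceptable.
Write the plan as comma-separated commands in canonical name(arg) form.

rotate(0, 180), rotate(1, -90), rotate(2, -90)

start: config: θ0=90°, θ1=180°, θ2=180°
step 1 (rotate(0, 180)): config: θ0=270°, θ1=180°, θ2=180°
step 2 (rotate(1, -90)): config: θ0=270°, θ1=90°, θ2=180°
step 3 (rotate(2, -90)): config: θ0=270°, θ1=90°, θ2=90°
no 2-step plan works, so 3 is optimal.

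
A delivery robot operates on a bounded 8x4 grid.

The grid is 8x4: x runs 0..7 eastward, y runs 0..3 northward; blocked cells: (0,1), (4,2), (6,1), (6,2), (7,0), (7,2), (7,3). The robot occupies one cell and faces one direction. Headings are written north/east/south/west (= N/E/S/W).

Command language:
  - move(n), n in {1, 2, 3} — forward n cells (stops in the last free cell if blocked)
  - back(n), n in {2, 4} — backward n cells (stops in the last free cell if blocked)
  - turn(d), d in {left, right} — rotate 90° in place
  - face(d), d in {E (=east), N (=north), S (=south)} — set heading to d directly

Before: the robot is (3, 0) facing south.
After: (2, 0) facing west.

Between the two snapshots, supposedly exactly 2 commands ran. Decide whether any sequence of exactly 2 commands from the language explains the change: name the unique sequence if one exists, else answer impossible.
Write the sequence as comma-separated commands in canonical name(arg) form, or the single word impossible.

turn(right), move(1)

key: position moved to (2,0) AND the heading swung to W — translation plus rotation needed
initial: (3, 0) facing south
step 1 (turn(right)): (3, 0) facing west
step 2 (move(1)): (2, 0) facing west
uniquely the one of 100 2-step routes that fits.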